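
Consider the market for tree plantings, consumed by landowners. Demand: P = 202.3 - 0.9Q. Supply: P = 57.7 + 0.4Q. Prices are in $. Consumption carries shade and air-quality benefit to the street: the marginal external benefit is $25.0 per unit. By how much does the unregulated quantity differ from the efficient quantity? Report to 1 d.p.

19.2 units

Market equilibrium (private): 57.7 + 0.4Q = 202.3 - 0.9Q → Q_m = 111.2308.
Social marginal benefit = demand + MEB = 227.3 - 0.9Q.
Set SMB = MC: 227.3 - 0.9Q = 57.7 + 0.4Q → Q* = 130.4615.
Gap = |111.2308 − 130.4615| = 19.2307.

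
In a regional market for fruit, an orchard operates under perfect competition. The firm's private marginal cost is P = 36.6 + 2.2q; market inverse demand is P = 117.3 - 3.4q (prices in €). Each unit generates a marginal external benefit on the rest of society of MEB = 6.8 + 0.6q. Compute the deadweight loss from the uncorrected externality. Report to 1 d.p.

Market equilibrium (private): 36.6 + 2.2q = 117.3 - 3.4q → q_m = 14.4107.
Social marginal cost = private MC − MEB = 29.8 + 1.6q.
Set SMC = demand: 29.8 + 1.6q = 117.3 - 3.4q → q* = 17.5000.
Between q* and q_m the wedge demand − SMC runs linearly from 0 to MEB(q_m), so the loss is a triangle.
DWL = ½ × 3.0893 × 15.4464 = 23.8593.

DWL = €23.9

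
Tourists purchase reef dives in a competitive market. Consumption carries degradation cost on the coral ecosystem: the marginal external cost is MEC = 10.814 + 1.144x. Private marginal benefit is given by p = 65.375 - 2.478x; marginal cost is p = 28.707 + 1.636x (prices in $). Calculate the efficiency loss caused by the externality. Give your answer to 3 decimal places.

Market equilibrium (private): 28.707 + 1.636x = 65.375 - 2.478x → x_m = 8.9130.
Social marginal benefit = demand − MEC = 54.561 - 3.622x.
Set SMB = MC: 54.561 - 3.622x = 28.707 + 1.636x → x* = 4.9171.
The welfare-loss triangle has base |x_m − x*| and height MEC(x_m) (the vertical gap between SMB and MC is zero at x* and MEC at x_m).
DWL = ½ × 3.9959 × 21.0104 = 41.9777.

DWL = $41.978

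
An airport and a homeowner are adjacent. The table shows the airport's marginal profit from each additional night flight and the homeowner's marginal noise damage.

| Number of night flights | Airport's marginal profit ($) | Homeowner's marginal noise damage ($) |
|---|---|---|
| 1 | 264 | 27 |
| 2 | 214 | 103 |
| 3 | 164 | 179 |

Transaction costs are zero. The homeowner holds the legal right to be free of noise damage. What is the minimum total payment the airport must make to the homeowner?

Efficient level: marginal profit ≥ marginal noise damage through level 2, so k* = 2.
With the homeowner holding the right, the airport must at least compensate total damage at k*: 27 + 103 = 130.

$130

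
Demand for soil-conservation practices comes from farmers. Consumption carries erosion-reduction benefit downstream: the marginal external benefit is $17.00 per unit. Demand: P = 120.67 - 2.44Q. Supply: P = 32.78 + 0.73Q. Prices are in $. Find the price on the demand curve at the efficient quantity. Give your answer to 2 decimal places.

P = $39.93

Social marginal benefit = demand + MEB = 137.67 - 2.44Q.
Set SMB = MC: 137.67 - 2.44Q = 32.78 + 0.73Q → Q* = 33.0883.
Consumer price on the demand curve at Q*: 120.67 − 2.44×33.0883 = 39.9345.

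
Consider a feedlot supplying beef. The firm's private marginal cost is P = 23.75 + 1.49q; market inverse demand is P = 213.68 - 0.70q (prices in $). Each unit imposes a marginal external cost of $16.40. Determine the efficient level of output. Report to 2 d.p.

Social marginal cost = private MC + MEC = 40.15 + 1.49q.
Set SMC = demand: 40.15 + 1.49q = 213.68 - 0.70q → q* = 79.2374.

q* = 79.24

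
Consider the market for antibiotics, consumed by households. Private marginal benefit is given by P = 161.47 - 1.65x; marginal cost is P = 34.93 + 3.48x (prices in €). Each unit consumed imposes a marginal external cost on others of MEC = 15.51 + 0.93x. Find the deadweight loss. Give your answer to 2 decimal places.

DWL = €121.98

Market equilibrium (private): 34.93 + 3.48x = 161.47 - 1.65x → x_m = 24.6667.
Social marginal benefit = demand − MEC = 145.96 - 2.58x.
Set SMB = MC: 145.96 - 2.58x = 34.93 + 3.48x → x* = 18.3218.
The loss is the area between SMB and MC from x* to x_m; with linear curves that's a triangle of height MEC(x_m).
DWL = ½ × 6.3449 × 38.4500 = 121.9807.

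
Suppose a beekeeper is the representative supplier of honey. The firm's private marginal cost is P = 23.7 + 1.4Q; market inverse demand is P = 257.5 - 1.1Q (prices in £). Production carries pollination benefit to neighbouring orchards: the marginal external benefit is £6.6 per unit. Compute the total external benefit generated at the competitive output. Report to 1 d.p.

Market equilibrium (private): 23.7 + 1.4Q = 257.5 - 1.1Q → Q_m = 93.5200.
Total external benefit = MEB × Q_m = 6.6 × 93.5200 = 617.2320.

£617.2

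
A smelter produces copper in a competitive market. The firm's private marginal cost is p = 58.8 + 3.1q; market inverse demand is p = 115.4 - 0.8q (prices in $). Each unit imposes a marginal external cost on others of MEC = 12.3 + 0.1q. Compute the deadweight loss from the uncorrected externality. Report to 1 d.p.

DWL = $23.6

Market equilibrium (private): 58.8 + 3.1q = 115.4 - 0.8q → q_m = 14.5128.
Social marginal cost = private MC + MEC = 71.1 + 3.2q.
Set SMC = demand: 71.1 + 3.2q = 115.4 - 0.8q → q* = 11.0750.
The loss is the area between SMC and demand from q* to q_m; with linear curves that's a triangle of height MEC(q_m).
DWL = ½ × 3.4378 × 13.7513 = 23.6371.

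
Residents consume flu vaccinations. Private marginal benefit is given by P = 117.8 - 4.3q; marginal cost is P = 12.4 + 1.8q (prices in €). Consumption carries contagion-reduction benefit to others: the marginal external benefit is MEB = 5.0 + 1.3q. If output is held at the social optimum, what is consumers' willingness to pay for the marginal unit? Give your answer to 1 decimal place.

Social marginal benefit = demand + MEB = 122.8 - 3.0q.
Set SMB = MC: 122.8 - 3.0q = 12.4 + 1.8q → q* = 23.0000.
Consumer price on the demand curve at q*: 117.8 − 4.3×23.0000 = 18.9000.

P = €18.9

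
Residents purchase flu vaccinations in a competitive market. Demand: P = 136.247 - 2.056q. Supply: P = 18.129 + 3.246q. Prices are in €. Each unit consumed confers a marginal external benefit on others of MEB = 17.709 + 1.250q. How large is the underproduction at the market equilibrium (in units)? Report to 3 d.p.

11.243 units

Market equilibrium (private): 18.129 + 3.246q = 136.247 - 2.056q → q_m = 22.2780.
Social marginal benefit = demand + MEB = 153.956 - 0.806q.
Set SMB = MC: 153.956 - 0.806q = 18.129 + 3.246q → q* = 33.5210.
Gap = |22.2780 − 33.5210| = 11.2430.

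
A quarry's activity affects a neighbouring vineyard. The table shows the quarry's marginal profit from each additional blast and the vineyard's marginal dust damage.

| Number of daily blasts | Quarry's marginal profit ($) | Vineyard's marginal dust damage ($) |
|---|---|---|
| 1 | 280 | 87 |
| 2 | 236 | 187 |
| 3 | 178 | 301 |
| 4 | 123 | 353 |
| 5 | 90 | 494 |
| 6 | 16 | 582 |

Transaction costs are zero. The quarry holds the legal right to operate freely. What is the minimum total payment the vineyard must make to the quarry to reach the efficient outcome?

Left alone the quarry would choose level 6 (marginal profit stays positive).
Efficient level: k* = 2 (marginal profit ≥ marginal dust damage through 2).
The vineyard must at least cover the quarry's forgone profit from cutting 6→2: 178 + 123 + 90 + 16 = 407.

$407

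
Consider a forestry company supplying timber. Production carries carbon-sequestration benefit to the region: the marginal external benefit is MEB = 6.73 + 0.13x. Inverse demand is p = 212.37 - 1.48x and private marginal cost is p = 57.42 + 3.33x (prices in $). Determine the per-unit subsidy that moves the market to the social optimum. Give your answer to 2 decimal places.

Social marginal cost = private MC − MEB = 50.69 + 3.20x.
Set SMC = demand: 50.69 + 3.20x = 212.37 - 1.48x → x* = 34.5470.
The Pigouvian subsidy equals MEB at x*: 6.73 + 0.13×34.5470 = 11.2211.

subsidy = $11.22 per unit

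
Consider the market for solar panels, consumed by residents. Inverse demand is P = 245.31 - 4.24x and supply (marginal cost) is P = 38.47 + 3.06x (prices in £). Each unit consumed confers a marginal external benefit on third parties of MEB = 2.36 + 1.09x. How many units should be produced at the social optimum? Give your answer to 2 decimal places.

Social marginal benefit = demand + MEB = 247.67 - 3.15x.
Set SMB = MC: 247.67 - 3.15x = 38.47 + 3.06x → x* = 33.6876.

x* = 33.69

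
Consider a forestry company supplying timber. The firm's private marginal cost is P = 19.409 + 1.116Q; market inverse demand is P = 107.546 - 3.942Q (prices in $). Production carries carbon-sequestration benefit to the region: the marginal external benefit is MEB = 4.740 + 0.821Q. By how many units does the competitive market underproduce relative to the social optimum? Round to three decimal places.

Market equilibrium (private): 19.409 + 1.116Q = 107.546 - 3.942Q → Q_m = 17.4253.
Social marginal cost = private MC − MEB = 14.669 + 0.295Q.
Set SMC = demand: 14.669 + 0.295Q = 107.546 - 3.942Q → Q* = 21.9205.
Gap = |17.4253 − 21.9205| = 4.4952.

4.495 units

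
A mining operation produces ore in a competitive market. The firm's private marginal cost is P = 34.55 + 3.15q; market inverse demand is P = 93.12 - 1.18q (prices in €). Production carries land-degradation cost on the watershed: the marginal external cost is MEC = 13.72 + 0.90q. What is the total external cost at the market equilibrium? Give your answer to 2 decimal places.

Market equilibrium (private): 34.55 + 3.15q = 93.12 - 1.18q → q_m = 13.5266.
Total external cost = ∫₀^{q_m} (13.72 + 0.90q) dq = 13.72×13.5266 + ½×0.90×13.5266² = 267.9210.

€267.92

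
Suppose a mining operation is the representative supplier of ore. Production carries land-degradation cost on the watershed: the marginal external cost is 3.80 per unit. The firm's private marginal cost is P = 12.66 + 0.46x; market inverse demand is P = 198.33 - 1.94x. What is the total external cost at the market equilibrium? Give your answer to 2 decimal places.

293.98

Market equilibrium (private): 12.66 + 0.46x = 198.33 - 1.94x → x_m = 77.3625.
Total external cost = MEC × x_m = 3.80 × 77.3625 = 293.9775.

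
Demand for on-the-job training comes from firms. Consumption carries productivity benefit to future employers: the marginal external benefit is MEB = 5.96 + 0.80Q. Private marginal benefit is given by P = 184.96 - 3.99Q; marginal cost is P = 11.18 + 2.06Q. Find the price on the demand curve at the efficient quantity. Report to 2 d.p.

P = 48.36

Social marginal benefit = demand + MEB = 190.92 - 3.19Q.
Set SMB = MC: 190.92 - 3.19Q = 11.18 + 2.06Q → Q* = 34.2362.
Consumer price on the demand curve at Q*: 184.96 − 3.99×34.2362 = 48.3576.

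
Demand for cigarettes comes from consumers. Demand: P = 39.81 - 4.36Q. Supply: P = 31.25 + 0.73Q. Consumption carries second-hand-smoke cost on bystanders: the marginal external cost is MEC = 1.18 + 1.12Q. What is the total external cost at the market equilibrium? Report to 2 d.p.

Market equilibrium (private): 31.25 + 0.73Q = 39.81 - 4.36Q → Q_m = 1.6817.
Total external cost = ∫₀^{Q_m} (1.18 + 1.12Q) dQ = 1.18×1.6817 + ½×1.12×1.6817² = 3.5682.

3.57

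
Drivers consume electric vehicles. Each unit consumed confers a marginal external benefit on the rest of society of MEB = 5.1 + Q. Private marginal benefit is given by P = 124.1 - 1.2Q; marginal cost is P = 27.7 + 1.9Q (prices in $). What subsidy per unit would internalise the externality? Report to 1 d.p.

subsidy = $53.4 per unit

Social marginal benefit = demand + MEB = 129.2 - 0.2Q.
Set SMB = MC: 129.2 - 0.2Q = 27.7 + 1.9Q → Q* = 48.3333.
The Pigouvian subsidy equals MEB at Q*: 5.1 + 1.0×48.3333 = 53.4333.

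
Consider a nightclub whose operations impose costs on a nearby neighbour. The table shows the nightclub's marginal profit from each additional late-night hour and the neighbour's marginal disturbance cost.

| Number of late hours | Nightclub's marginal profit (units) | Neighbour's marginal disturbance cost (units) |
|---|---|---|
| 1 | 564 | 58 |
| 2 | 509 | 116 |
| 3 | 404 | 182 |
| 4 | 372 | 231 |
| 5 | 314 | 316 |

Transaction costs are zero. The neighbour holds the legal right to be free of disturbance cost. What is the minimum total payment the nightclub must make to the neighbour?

587

Efficient level: marginal profit ≥ marginal disturbance cost through level 4, so k* = 4.
With the neighbour holding the right, the nightclub must at least compensate total damage at k*: 58 + 116 + 182 + 231 = 587.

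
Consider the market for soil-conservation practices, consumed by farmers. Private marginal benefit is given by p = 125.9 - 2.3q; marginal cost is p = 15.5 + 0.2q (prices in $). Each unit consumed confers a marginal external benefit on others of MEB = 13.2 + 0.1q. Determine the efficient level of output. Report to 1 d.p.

Social marginal benefit = demand + MEB = 139.1 - 2.2q.
Set SMB = MC: 139.1 - 2.2q = 15.5 + 0.2q → q* = 51.5000.

q* = 51.5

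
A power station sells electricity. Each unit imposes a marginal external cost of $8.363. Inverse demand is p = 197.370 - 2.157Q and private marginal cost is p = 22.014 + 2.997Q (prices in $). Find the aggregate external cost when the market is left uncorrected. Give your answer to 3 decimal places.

Market equilibrium (private): 22.014 + 2.997Q = 197.370 - 2.157Q → Q_m = 34.0233.
Total external cost = MEC × Q_m = 8.363 × 34.0233 = 284.5369.

$284.537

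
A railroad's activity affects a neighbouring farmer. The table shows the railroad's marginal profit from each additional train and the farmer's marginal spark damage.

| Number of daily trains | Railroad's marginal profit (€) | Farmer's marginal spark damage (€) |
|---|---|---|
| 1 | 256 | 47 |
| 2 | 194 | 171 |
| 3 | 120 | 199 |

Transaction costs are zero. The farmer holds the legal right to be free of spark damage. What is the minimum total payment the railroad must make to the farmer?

Efficient level: marginal profit ≥ marginal spark damage through level 2, so k* = 2.
With the farmer holding the right, the railroad must at least compensate total damage at k*: 47 + 171 = 218.

€218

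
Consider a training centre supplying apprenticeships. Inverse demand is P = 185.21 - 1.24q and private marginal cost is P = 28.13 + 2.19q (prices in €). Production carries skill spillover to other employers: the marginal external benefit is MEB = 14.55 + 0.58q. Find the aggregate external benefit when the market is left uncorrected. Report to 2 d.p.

Market equilibrium (private): 28.13 + 2.19q = 185.21 - 1.24q → q_m = 45.7959.
Total external benefit = ∫₀^{q_m} (14.55 + 0.58q) dq = 14.55×45.7959 + ½×0.58×45.7959² = 1274.5370.

€1274.54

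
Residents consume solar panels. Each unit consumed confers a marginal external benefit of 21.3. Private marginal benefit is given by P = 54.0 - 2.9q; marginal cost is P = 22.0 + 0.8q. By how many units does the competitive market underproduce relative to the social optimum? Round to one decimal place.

5.8 units

Market equilibrium (private): 22.0 + 0.8q = 54.0 - 2.9q → q_m = 8.6486.
Social marginal benefit = demand + MEB = 75.3 - 2.9q.
Set SMB = MC: 75.3 - 2.9q = 22.0 + 0.8q → q* = 14.4054.
Gap = |8.6486 − 14.4054| = 5.7568.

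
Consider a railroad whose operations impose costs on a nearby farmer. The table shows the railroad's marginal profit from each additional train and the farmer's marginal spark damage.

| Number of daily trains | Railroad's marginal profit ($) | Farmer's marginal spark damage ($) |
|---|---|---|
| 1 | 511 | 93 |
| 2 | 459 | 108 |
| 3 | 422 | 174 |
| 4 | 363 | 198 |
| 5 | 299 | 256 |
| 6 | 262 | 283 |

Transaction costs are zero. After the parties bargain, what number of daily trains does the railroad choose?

5

Bargaining reaches the level where marginal profit last exceeds marginal spark damage.
That holds through level 5 (299 ≥ 256) but not at 6 (262 < 283).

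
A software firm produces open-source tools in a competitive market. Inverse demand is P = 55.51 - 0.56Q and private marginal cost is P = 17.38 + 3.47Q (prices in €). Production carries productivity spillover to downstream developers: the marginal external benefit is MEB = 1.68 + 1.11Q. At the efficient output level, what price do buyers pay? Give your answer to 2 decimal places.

P = €47.88

Social marginal cost = private MC − MEB = 15.70 + 2.36Q.
Set SMC = demand: 15.70 + 2.36Q = 55.51 - 0.56Q → Q* = 13.6336.
Consumer price on the demand curve at Q*: 55.51 − 0.56×13.6336 = 47.8752.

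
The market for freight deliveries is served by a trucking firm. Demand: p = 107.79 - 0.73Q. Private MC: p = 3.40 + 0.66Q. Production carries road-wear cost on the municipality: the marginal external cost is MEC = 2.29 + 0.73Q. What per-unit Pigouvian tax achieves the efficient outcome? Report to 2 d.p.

tax = 37.45 per unit

Social marginal cost = private MC + MEC = 5.69 + 1.39Q.
Set SMC = demand: 5.69 + 1.39Q = 107.79 - 0.73Q → Q* = 48.1604.
The Pigouvian tax equals MEC at Q*: 2.29 + 0.73×48.1604 = 37.4471.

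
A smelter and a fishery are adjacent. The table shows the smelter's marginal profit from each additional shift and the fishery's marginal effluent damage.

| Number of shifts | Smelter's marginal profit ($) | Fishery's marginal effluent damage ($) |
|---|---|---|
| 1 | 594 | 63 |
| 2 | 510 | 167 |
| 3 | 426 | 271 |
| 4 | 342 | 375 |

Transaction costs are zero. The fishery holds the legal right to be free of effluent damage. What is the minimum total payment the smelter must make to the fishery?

Efficient level: marginal profit ≥ marginal effluent damage through level 3, so k* = 3.
With the fishery holding the right, the smelter must at least compensate total damage at k*: 63 + 167 + 271 = 501.

$501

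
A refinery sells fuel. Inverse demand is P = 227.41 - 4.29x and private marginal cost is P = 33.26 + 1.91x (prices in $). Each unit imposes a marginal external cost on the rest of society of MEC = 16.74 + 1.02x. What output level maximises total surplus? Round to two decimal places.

Social marginal cost = private MC + MEC = 50.00 + 2.93x.
Set SMC = demand: 50.00 + 2.93x = 227.41 - 4.29x → x* = 24.5720.

x* = 24.57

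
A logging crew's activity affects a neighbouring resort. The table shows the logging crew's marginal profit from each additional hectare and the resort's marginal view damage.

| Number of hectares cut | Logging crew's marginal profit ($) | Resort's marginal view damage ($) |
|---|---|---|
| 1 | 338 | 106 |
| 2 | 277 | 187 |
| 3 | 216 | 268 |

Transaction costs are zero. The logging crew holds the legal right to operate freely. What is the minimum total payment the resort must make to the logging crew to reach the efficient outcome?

$216

Left alone the logging crew would choose level 3 (marginal profit stays positive).
Efficient level: k* = 2 (marginal profit ≥ marginal view damage through 2).
The resort must at least cover the logging crew's forgone profit from cutting 3→2: 216 = 216.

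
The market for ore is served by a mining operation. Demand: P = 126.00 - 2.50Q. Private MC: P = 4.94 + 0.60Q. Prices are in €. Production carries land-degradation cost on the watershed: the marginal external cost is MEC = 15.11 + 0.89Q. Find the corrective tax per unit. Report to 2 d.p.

Social marginal cost = private MC + MEC = 20.05 + 1.49Q.
Set SMC = demand: 20.05 + 1.49Q = 126.00 - 2.50Q → Q* = 26.5539.
The Pigouvian tax equals MEC at Q*: 15.11 + 0.89×26.5539 = 38.7430.

tax = €38.74 per unit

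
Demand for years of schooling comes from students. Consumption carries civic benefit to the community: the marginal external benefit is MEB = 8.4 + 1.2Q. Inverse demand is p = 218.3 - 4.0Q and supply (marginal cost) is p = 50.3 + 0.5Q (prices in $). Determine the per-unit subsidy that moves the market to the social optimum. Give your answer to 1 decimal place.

subsidy = $72.5 per unit

Social marginal benefit = demand + MEB = 226.7 - 2.8Q.
Set SMB = MC: 226.7 - 2.8Q = 50.3 + 0.5Q → Q* = 53.4545.
The Pigouvian subsidy equals MEB at Q*: 8.4 + 1.2×53.4545 = 72.5454.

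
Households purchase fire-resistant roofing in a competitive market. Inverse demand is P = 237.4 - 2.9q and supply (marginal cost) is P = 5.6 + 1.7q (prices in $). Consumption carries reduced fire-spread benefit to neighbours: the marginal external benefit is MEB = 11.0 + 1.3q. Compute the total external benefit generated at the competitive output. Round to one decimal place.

Market equilibrium (private): 5.6 + 1.7q = 237.4 - 2.9q → q_m = 50.3913.
Total external benefit = ∫₀^{q_m} (11.0 + 1.3q) dq = 11.0×50.3913 + ½×1.3×50.3913² = 2204.8383.

$2204.8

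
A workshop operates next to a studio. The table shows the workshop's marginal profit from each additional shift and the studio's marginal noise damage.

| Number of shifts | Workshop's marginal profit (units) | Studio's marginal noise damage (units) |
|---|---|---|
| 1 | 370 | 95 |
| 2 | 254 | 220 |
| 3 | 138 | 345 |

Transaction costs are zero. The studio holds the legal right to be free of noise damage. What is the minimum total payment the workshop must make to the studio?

Efficient level: marginal profit ≥ marginal noise damage through level 2, so k* = 2.
With the studio holding the right, the workshop must at least compensate total damage at k*: 95 + 220 = 315.

315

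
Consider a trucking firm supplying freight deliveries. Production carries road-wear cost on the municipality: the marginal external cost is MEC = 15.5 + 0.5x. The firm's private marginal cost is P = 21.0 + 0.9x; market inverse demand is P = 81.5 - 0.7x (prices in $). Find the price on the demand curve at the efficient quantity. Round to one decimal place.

P = $66.5

Social marginal cost = private MC + MEC = 36.5 + 1.4x.
Set SMC = demand: 36.5 + 1.4x = 81.5 - 0.7x → x* = 21.4286.
Consumer price on the demand curve at x*: 81.5 − 0.7×21.4286 = 66.5000.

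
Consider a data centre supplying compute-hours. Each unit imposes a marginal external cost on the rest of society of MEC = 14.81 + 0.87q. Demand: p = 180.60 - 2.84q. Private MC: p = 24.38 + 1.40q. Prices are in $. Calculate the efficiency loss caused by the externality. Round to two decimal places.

Market equilibrium (private): 24.38 + 1.40q = 180.60 - 2.84q → q_m = 36.8443.
Social marginal cost = private MC + MEC = 39.19 + 2.27q.
Set SMC = demand: 39.19 + 2.27q = 180.60 - 2.84q → q* = 27.6732.
The loss is the area between SMC and demand from q* to q_m; with linear curves that's a triangle of height MEC(q_m).
DWL = ½ × 9.1711 × 46.8646 = 214.9000.

DWL = $214.90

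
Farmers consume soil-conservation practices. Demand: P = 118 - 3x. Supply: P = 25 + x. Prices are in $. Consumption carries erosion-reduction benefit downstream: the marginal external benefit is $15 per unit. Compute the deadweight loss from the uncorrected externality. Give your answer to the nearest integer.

Market equilibrium (private): 25 + x = 118 - 3x → x_m = 23.2500.
Social marginal benefit = demand + MEB = 133 - 3x.
Set SMB = MC: 133 - 3x = 25 + x → x* = 27.0000.
The welfare-loss triangle has base |x_m − x*| and height MEB(x_m) (the vertical gap between SMB and MC is zero at x* and MEB at x_m).
DWL = ½ × 3.7500 × 15.0000 = 28.1250.

DWL = $28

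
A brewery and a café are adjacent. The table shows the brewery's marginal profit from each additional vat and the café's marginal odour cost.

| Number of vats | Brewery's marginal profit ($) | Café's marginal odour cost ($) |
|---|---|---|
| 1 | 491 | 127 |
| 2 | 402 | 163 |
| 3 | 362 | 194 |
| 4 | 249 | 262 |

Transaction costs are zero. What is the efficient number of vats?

3

Bargaining reaches the level where marginal profit last exceeds marginal odour cost.
That holds through level 3 (362 ≥ 194) but not at 4 (249 < 262).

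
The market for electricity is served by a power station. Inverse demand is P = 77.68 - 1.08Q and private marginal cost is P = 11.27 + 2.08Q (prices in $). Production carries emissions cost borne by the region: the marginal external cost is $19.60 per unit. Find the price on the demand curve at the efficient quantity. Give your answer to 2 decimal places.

Social marginal cost = private MC + MEC = 30.87 + 2.08Q.
Set SMC = demand: 30.87 + 2.08Q = 77.68 - 1.08Q → Q* = 14.8133.
Consumer price on the demand curve at Q*: 77.68 − 1.08×14.8133 = 61.6816.

P = $61.68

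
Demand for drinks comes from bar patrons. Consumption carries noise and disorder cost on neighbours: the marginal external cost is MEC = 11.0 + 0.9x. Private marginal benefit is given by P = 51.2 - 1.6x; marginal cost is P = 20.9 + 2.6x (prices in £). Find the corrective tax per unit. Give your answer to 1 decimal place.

tax = £14.4 per unit

Social marginal benefit = demand − MEC = 40.2 - 2.5x.
Set SMB = MC: 40.2 - 2.5x = 20.9 + 2.6x → x* = 3.7843.
The Pigouvian tax equals MEC at x*: 11.0 + 0.9×3.7843 = 14.4059.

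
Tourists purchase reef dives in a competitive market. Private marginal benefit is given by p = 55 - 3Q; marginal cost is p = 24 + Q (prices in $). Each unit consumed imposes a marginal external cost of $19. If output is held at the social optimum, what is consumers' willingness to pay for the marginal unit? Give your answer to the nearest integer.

P = $46

Social marginal benefit = demand − MEC = 36 - 3Q.
Set SMB = MC: 36 - 3Q = 24 + Q → Q* = 3.0000.
Consumer price on the demand curve at Q*: 55 − 3×3.0000 = 46.0000.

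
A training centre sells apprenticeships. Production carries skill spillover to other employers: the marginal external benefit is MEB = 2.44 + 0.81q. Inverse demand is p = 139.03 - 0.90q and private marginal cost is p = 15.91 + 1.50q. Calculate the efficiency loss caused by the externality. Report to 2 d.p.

DWL = 608.61

Market equilibrium (private): 15.91 + 1.50q = 139.03 - 0.90q → q_m = 51.3000.
Social marginal cost = private MC − MEB = 13.47 + 0.69q.
Set SMC = demand: 13.47 + 0.69q = 139.03 - 0.90q → q* = 78.9686.
Between q* and q_m the wedge demand − SMC runs linearly from 0 to MEB(q_m), so the loss is a triangle.
DWL = ½ × 27.6686 × 43.9930 = 608.6124.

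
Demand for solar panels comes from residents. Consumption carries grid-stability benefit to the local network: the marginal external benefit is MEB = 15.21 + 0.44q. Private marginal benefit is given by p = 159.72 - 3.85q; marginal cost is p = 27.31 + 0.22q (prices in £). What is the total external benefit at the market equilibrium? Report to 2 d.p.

£727.68

Market equilibrium (private): 27.31 + 0.22q = 159.72 - 3.85q → q_m = 32.5332.
Total external benefit = ∫₀^{q_m} (15.21 + 0.44q) dq = 15.21×32.5332 + ½×0.44×32.5332² = 727.6800.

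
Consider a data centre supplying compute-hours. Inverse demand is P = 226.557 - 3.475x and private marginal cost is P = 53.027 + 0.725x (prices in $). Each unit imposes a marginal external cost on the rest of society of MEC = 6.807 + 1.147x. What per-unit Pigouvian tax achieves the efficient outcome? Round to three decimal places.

tax = $42.571 per unit

Social marginal cost = private MC + MEC = 59.834 + 1.872x.
Set SMC = demand: 59.834 + 1.872x = 226.557 - 3.475x → x* = 31.1807.
The Pigouvian tax equals MEC at x*: 6.807 + 1.147×31.1807 = 42.5713.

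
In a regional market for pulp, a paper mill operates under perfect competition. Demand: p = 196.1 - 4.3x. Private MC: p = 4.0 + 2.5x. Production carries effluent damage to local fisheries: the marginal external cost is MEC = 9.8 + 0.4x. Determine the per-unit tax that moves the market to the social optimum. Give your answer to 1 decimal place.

Social marginal cost = private MC + MEC = 13.8 + 2.9x.
Set SMC = demand: 13.8 + 2.9x = 196.1 - 4.3x → x* = 25.3194.
The Pigouvian tax equals MEC at x*: 9.8 + 0.4×25.3194 = 19.9278.

tax = 19.9 per unit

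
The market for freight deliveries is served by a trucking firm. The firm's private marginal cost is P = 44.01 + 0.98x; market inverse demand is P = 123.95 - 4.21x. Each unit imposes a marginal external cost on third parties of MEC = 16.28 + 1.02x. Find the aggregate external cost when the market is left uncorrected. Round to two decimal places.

Market equilibrium (private): 44.01 + 0.98x = 123.95 - 4.21x → x_m = 15.4027.
Total external cost = ∫₀^{x_m} (16.28 + 1.02x) dx = 16.28×15.4027 + ½×1.02×15.4027² = 371.7500.

371.75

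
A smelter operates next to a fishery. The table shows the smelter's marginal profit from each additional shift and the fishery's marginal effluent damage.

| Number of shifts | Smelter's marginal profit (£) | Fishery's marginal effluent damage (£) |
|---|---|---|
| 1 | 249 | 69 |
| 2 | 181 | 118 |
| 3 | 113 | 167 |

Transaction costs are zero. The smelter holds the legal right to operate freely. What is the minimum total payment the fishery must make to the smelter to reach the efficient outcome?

Left alone the smelter would choose level 3 (marginal profit stays positive).
Efficient level: k* = 2 (marginal profit ≥ marginal effluent damage through 2).
The fishery must at least cover the smelter's forgone profit from cutting 3→2: 113 = 113.

£113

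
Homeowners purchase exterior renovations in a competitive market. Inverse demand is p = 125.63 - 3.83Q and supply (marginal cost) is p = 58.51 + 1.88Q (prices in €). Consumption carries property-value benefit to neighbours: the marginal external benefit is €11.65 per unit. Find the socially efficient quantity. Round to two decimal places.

Social marginal benefit = demand + MEB = 137.28 - 3.83Q.
Set SMB = MC: 137.28 - 3.83Q = 58.51 + 1.88Q → Q* = 13.7951.

Q* = 13.80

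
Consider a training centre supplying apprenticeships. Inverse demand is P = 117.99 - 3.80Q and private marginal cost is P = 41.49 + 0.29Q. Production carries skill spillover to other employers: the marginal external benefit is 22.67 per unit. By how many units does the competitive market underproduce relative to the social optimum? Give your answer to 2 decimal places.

5.54 units

Market equilibrium (private): 41.49 + 0.29Q = 117.99 - 3.80Q → Q_m = 18.7042.
Social marginal cost = private MC − MEB = 18.82 + 0.29Q.
Set SMC = demand: 18.82 + 0.29Q = 117.99 - 3.80Q → Q* = 24.2469.
Gap = |18.7042 − 24.2469| = 5.5427.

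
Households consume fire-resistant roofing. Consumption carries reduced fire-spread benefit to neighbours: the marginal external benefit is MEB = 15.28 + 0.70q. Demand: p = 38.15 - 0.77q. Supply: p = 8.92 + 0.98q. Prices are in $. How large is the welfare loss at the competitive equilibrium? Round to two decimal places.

Market equilibrium (private): 8.92 + 0.98q = 38.15 - 0.77q → q_m = 16.7029.
Social marginal benefit = demand + MEB = 53.43 - 0.07q.
Set SMB = MC: 53.43 - 0.07q = 8.92 + 0.98q → q* = 42.3905.
Height of the DWL triangle at q_m is SMB(q_m) − MC(q_m) = MEB(q_m) = 26.9720.
DWL = ½ × 25.6876 × 26.9720 = 346.4230.

DWL = $346.42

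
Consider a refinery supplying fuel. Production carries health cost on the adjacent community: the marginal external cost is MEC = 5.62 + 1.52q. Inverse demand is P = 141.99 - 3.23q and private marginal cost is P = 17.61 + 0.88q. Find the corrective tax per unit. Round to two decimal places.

Social marginal cost = private MC + MEC = 23.23 + 2.40q.
Set SMC = demand: 23.23 + 2.40q = 141.99 - 3.23q → q* = 21.0941.
The Pigouvian tax equals MEC at q*: 5.62 + 1.52×21.0941 = 37.6830.

tax = 37.68 per unit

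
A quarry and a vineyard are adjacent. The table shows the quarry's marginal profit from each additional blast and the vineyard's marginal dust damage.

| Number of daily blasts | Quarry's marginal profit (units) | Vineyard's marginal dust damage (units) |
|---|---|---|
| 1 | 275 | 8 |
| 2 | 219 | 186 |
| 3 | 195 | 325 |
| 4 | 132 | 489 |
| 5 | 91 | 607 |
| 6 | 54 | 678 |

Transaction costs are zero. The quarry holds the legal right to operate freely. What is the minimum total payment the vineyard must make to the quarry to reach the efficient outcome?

Left alone the quarry would choose level 6 (marginal profit stays positive).
Efficient level: k* = 2 (marginal profit ≥ marginal dust damage through 2).
The vineyard must at least cover the quarry's forgone profit from cutting 6→2: 195 + 132 + 91 + 54 = 472.

472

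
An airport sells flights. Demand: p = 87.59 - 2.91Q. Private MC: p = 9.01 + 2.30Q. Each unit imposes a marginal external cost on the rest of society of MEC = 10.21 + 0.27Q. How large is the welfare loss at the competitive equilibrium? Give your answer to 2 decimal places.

Market equilibrium (private): 9.01 + 2.30Q = 87.59 - 2.91Q → Q_m = 15.0825.
Social marginal cost = private MC + MEC = 19.22 + 2.57Q.
Set SMC = demand: 19.22 + 2.57Q = 87.59 - 2.91Q → Q* = 12.4763.
Between Q* and Q_m the wedge SMC − demand runs linearly from 0 to MEC(Q_m), so the loss is a triangle.
DWL = ½ × 2.6062 × 14.2823 = 18.6113.

DWL = 18.61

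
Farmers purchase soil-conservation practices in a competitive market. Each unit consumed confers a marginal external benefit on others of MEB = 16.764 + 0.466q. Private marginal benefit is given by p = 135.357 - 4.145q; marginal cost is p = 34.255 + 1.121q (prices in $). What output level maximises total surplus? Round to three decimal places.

q* = 24.555

Social marginal benefit = demand + MEB = 152.121 - 3.679q.
Set SMB = MC: 152.121 - 3.679q = 34.255 + 1.121q → q* = 24.5554.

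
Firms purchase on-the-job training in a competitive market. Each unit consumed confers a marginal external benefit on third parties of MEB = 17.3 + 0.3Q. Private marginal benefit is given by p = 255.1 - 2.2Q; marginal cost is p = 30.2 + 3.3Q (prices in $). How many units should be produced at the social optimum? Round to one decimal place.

Q* = 46.6

Social marginal benefit = demand + MEB = 272.4 - 1.9Q.
Set SMB = MC: 272.4 - 1.9Q = 30.2 + 3.3Q → Q* = 46.5769.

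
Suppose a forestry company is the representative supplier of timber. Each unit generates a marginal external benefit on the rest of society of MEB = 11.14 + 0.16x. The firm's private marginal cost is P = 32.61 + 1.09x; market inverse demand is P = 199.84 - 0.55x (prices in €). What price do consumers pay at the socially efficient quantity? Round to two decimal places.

Social marginal cost = private MC − MEB = 21.47 + 0.93x.
Set SMC = demand: 21.47 + 0.93x = 199.84 - 0.55x → x* = 120.5203.
Consumer price on the demand curve at x*: 199.84 − 0.55×120.5203 = 133.5538.

P = €133.55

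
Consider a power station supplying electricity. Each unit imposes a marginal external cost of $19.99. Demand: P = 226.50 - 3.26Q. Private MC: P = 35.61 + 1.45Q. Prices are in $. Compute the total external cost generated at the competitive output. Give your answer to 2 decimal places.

Market equilibrium (private): 35.61 + 1.45Q = 226.50 - 3.26Q → Q_m = 40.5287.
Total external cost = MEC × Q_m = 19.99 × 40.5287 = 810.1687.

$810.17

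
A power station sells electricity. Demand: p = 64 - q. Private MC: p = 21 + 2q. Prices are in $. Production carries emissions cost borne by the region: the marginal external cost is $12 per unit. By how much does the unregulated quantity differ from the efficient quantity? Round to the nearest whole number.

Market equilibrium (private): 21 + 2q = 64 - q → q_m = 14.3333.
Social marginal cost = private MC + MEC = 33 + 2q.
Set SMC = demand: 33 + 2q = 64 - q → q* = 10.3333.
Gap = |14.3333 − 10.3333| = 4.0000.

4 units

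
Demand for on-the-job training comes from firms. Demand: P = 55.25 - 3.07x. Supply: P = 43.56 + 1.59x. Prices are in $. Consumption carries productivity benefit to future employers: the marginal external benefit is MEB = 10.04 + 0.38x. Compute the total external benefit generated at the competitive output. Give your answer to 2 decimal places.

Market equilibrium (private): 43.56 + 1.59x = 55.25 - 3.07x → x_m = 2.5086.
Total external benefit = ∫₀^{x_m} (10.04 + 0.38x) dx = 10.04×2.5086 + ½×0.38×2.5086² = 26.3820.

$26.38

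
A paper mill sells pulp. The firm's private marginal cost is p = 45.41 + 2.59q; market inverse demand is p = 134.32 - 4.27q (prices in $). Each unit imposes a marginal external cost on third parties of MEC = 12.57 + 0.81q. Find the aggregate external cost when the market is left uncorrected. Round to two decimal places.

Market equilibrium (private): 45.41 + 2.59q = 134.32 - 4.27q → q_m = 12.9606.
Total external cost = ∫₀^{q_m} (12.57 + 0.81q) dq = 12.57×12.9606 + ½×0.81×12.9606² = 230.9455.

$230.95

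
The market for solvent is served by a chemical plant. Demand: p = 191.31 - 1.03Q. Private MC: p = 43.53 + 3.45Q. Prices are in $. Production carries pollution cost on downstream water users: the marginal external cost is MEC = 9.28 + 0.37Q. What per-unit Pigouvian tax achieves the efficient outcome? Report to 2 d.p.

tax = $19.85 per unit

Social marginal cost = private MC + MEC = 52.81 + 3.82Q.
Set SMC = demand: 52.81 + 3.82Q = 191.31 - 1.03Q → Q* = 28.5567.
The Pigouvian tax equals MEC at Q*: 9.28 + 0.37×28.5567 = 19.8460.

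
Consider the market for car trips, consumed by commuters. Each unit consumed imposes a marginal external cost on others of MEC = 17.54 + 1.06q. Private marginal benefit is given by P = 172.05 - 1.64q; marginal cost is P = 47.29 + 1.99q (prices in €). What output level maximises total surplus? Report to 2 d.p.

q* = 22.86

Social marginal benefit = demand − MEC = 154.51 - 2.70q.
Set SMB = MC: 154.51 - 2.70q = 47.29 + 1.99q → q* = 22.8614.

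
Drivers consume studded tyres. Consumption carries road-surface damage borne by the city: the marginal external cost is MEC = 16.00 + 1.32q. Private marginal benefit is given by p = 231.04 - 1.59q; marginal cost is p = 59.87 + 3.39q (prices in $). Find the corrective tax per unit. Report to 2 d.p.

tax = $48.51 per unit

Social marginal benefit = demand − MEC = 215.04 - 2.91q.
Set SMB = MC: 215.04 - 2.91q = 59.87 + 3.39q → q* = 24.6302.
The Pigouvian tax equals MEC at q*: 16.00 + 1.32×24.6302 = 48.5119.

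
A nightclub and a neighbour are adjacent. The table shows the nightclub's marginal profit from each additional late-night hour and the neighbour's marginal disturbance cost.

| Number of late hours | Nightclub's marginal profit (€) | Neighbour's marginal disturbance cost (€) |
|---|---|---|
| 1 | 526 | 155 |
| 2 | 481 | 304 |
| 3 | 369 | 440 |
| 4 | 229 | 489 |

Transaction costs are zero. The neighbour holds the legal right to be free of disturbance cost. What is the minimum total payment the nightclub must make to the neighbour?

Efficient level: marginal profit ≥ marginal disturbance cost through level 2, so k* = 2.
With the neighbour holding the right, the nightclub must at least compensate total damage at k*: 155 + 304 = 459.

€459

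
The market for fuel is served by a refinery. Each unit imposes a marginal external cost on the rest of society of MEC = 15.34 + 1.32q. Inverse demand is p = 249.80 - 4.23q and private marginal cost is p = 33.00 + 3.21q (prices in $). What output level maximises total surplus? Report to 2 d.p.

q* = 23.00

Social marginal cost = private MC + MEC = 48.34 + 4.53q.
Set SMC = demand: 48.34 + 4.53q = 249.80 - 4.23q → q* = 22.9977.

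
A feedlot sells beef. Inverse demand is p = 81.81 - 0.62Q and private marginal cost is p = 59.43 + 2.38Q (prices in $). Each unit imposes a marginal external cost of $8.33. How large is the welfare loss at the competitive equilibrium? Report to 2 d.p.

Market equilibrium (private): 59.43 + 2.38Q = 81.81 - 0.62Q → Q_m = 7.4600.
Social marginal cost = private MC + MEC = 67.76 + 2.38Q.
Set SMC = demand: 67.76 + 2.38Q = 81.81 - 0.62Q → Q* = 4.6833.
Between Q* and Q_m the wedge SMC − demand runs linearly from 0 to MEC(Q_m), so the loss is a triangle.
DWL = ½ × 2.7767 × 8.3300 = 11.5650.

DWL = $11.56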